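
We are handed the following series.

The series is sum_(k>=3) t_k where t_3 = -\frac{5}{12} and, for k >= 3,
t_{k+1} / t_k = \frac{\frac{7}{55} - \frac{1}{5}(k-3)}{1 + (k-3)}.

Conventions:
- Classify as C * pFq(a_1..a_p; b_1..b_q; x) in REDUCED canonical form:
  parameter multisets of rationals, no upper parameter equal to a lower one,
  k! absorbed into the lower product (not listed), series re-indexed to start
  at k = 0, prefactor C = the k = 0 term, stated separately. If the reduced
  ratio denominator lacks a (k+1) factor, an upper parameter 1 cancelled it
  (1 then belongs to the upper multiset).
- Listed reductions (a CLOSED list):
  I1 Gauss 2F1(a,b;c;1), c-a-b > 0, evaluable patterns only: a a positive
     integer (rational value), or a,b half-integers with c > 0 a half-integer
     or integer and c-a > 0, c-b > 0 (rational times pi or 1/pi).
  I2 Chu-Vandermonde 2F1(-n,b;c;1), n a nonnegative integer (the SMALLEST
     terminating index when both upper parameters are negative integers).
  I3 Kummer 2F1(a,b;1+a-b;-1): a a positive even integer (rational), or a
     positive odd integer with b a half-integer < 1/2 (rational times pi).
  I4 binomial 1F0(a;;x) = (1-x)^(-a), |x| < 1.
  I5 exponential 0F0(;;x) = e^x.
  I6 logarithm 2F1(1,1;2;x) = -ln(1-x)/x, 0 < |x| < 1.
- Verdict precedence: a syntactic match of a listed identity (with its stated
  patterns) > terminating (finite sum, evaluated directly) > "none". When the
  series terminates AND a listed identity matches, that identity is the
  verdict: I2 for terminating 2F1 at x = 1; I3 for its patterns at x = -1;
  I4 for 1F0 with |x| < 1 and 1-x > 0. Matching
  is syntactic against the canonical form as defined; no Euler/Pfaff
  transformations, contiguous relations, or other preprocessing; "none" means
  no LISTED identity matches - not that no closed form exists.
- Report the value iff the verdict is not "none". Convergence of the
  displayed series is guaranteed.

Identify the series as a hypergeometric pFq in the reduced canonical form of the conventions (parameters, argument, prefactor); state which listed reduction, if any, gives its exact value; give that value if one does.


Structural cue: with t_0 = -\frac{5}{12}, the expanded ratio factors over Q; prefactor -5/12, roots give parameters.
Step ratio: r(k) = -\frac{1}{5} * (k-\frac{7}{11}) / [(k+1)] - rational in k. x = -\frac{1}{5}; t_0 = -\frac{5}{12}; negate the roots.

Reduced: x = -\frac{1}{5}, 1F0, upper = {-\frac{7}{11}}, lower = {-}, C = -\frac{5}{12}. Verdict: this is the I4 binomial reduction (the 1F0 binomial series: exponent 7/11, x = -\frac{1}{5}). Sum: \left(-\frac{5}{12}\right) \cdot \left(\frac{6}{5}\right)^{\frac{7}{11}}.


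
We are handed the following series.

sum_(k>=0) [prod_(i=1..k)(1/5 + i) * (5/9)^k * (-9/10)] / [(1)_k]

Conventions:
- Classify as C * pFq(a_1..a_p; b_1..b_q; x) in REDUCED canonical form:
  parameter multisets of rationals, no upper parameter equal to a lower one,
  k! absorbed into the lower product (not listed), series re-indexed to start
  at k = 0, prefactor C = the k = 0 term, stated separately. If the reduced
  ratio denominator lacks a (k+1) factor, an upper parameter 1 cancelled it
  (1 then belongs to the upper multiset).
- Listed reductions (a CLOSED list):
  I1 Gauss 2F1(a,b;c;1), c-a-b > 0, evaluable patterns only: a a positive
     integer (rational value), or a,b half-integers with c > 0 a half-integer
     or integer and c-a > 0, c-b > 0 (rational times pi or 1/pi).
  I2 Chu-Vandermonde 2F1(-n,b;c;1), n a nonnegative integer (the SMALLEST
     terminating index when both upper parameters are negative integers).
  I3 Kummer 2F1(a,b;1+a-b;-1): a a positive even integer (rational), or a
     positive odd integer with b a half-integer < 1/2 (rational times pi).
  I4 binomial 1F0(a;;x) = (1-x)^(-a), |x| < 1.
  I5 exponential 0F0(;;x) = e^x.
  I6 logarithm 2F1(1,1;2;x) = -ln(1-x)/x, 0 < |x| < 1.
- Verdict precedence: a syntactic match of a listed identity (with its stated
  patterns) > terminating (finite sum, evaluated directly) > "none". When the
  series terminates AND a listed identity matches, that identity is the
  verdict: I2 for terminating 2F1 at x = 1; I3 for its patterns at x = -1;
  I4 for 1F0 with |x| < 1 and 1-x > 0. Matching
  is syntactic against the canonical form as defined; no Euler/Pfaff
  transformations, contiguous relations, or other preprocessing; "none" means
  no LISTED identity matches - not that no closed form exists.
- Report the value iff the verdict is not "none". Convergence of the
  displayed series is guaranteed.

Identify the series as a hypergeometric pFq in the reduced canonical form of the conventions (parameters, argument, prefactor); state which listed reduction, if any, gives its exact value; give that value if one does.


Structural cue: from the first term -9/10: (1)_k (C = -9/10) is k! itself.
Ratio: r(k) = (5/9) * (k+6/5) / [(k+1)] - rational in k. x = (5/9); t_0 = -9/10; negate the roots.

The series (x = 5/9) is 1F0: upper {6/5}, lower {-}, prefactor -9/10. Verdict: binomial (I4) fires (the 1F0 binomial series: exponent -6/5, x = 5/9). Exact value: (-9/10) * (4/9)^(-6/5).


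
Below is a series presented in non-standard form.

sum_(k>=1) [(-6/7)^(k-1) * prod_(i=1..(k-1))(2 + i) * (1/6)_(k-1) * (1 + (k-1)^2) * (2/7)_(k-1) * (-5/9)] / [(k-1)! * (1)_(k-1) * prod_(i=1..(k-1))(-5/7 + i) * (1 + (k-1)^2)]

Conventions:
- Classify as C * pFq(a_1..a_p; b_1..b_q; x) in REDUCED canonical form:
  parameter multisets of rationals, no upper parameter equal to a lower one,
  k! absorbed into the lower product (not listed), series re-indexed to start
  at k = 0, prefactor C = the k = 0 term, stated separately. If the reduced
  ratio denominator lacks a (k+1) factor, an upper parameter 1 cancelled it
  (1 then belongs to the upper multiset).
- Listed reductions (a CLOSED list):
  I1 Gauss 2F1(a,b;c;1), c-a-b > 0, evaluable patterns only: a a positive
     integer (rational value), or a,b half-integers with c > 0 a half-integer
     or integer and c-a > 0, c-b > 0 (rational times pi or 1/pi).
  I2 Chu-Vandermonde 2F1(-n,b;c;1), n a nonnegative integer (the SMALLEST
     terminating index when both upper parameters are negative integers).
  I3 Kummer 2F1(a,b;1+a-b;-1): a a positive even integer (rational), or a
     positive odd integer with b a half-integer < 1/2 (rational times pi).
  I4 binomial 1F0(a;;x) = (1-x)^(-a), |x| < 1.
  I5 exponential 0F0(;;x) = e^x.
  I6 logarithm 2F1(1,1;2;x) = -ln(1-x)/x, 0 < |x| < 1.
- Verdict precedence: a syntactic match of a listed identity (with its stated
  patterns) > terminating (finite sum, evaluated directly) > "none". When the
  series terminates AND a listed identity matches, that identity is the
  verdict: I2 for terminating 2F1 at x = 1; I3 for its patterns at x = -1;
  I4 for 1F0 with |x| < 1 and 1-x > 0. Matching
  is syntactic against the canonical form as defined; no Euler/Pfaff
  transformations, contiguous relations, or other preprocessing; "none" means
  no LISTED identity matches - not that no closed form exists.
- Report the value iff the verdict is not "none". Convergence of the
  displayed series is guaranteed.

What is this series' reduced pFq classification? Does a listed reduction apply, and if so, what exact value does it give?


This is -5/9 * 2F1(1/6, 3; 1; -6/7) in reduced canonical form. Verdict: none. No listed pattern accepts 2F1(1/6, 3; 1; -6/7).

First insight: with t_0 = -5/9, striking the common factor k^2 + 1 reduces the term (prefactor -5/9).
Ratio: r(k) = (-6/7) * (k+1/6) (k+3) / [(k+1) (k+1)] - rational in k. x = (-6/7); t_0 = -5/9; negate the roots.


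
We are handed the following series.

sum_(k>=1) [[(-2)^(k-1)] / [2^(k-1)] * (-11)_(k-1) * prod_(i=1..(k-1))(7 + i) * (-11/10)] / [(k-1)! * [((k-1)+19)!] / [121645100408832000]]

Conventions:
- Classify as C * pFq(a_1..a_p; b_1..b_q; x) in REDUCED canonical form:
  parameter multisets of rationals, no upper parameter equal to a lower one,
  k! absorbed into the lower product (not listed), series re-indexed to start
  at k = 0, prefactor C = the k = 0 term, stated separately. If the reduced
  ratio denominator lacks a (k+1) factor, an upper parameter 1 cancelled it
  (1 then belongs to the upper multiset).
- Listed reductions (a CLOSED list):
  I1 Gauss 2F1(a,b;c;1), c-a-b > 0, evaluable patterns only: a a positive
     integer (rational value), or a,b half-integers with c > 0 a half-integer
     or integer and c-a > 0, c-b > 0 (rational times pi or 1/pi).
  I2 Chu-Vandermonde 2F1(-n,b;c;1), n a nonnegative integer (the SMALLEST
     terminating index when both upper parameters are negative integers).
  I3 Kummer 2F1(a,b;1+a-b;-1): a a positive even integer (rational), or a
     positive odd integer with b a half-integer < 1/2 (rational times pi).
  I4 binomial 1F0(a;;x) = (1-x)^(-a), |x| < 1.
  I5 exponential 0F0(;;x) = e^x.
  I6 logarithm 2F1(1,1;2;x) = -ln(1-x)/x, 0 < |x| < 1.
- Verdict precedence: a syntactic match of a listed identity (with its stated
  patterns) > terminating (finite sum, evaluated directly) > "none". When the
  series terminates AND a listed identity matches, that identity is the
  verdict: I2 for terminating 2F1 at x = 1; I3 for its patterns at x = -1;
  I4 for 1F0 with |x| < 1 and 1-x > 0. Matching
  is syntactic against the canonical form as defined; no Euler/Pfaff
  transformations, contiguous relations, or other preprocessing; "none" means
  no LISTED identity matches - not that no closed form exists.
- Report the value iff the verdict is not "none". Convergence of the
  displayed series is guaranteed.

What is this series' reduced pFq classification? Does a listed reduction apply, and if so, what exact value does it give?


Reduced: x = -1, 2F1, upper = {-11, 8}, lower = {20}, C = -11/10. Verdict: Kummer's theorem (I3) matches (x = -1; c = 20 equals 1+a-b for upper {-11, 8}: listed pattern). Value: -10659/175.

Key step: t_0 being -11/10, the running product (C = -11/10) telescopes to a rising factorial.
Ratio: r(k) = (-1) * (k-11) (k+8) / [(k+20) (k+1)] - rational in k, leading ratio (-1); with t_0 = -11/10, classification follows.


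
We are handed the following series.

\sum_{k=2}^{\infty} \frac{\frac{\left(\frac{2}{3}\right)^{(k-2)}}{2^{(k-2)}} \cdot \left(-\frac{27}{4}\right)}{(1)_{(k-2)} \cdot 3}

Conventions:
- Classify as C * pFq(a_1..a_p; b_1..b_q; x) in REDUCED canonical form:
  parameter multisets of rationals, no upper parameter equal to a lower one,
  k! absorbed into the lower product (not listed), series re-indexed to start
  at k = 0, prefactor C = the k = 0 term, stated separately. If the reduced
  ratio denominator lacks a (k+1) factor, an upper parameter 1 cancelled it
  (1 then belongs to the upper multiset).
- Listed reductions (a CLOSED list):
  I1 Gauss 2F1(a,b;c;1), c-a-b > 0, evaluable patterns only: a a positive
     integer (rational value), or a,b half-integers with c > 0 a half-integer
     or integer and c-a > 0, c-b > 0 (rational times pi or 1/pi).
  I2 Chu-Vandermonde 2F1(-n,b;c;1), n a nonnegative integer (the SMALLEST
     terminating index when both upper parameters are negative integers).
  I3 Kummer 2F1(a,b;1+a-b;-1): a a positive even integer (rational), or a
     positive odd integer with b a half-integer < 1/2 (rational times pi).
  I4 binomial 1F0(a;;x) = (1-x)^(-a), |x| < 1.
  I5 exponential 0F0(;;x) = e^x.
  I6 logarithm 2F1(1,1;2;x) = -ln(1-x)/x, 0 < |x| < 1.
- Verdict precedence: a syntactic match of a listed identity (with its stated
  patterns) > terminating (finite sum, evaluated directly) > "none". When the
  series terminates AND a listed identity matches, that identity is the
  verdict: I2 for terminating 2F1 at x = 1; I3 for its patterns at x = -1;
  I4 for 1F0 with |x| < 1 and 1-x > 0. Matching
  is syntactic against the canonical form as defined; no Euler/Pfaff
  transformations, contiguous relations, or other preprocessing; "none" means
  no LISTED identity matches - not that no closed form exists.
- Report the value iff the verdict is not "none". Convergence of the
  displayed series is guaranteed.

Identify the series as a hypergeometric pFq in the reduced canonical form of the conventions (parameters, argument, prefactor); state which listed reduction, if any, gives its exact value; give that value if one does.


At argument \frac{1}{3}: a 0F0 with upper {-}, lower {-}, scaled by C = -\frac{9}{4}. Verdict at x = \frac{1}{3}: the exponential series (I5) matches (the 0F0 exponential series at x = \frac{1}{3}). Its exact value is \left(-\frac{9}{4}\right) \cdot e^{\frac{1}{3}}.

The tell: t_0 = -\frac{9}{4} here, and (1)_k (C = -9/4) is k! itself.
Step ratio: r(k) = \frac{1}{3} * 1 / [(k+1)] - rational in k, leading ratio \frac{1}{3}; with t_0 = -\frac{9}{4}, classification follows.


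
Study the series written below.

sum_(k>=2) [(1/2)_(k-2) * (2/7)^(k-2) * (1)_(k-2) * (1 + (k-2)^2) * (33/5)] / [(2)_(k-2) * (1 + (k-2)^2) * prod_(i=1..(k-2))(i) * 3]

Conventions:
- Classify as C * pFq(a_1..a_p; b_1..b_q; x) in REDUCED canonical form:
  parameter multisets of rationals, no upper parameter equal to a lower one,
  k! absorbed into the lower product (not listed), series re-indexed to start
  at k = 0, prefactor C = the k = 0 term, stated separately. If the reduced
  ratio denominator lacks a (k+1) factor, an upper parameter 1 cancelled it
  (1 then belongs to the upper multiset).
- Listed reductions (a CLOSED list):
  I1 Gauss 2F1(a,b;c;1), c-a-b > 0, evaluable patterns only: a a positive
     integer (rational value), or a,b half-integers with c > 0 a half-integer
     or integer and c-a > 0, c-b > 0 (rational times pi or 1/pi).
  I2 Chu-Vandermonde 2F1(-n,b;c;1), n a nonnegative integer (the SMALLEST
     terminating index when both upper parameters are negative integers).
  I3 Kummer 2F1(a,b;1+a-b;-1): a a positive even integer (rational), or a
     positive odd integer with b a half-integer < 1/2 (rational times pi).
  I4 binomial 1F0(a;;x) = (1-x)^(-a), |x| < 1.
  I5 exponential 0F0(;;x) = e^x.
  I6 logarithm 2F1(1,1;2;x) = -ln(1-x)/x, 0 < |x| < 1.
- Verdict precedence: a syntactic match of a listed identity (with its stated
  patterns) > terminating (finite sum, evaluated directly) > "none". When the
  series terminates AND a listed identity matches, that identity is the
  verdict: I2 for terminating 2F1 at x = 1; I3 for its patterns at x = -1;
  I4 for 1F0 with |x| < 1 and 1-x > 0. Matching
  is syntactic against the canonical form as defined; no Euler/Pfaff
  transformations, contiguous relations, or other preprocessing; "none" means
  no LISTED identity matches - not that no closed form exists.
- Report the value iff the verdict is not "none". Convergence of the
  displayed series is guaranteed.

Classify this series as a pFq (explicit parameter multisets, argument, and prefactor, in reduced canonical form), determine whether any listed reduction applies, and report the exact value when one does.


Classification (C = 11/5): 2F1 with upper {1/2, 1}, lower {2}, argument x = 2/7. Verdict: none here - no I1-I6 shape fits x = 2/7 with lower {2}.

Key observation: x = (2/7) and the factor k^2 + 1 cancels (top and bottom), leaving prefactor 11/5.
Step ratio: r(k) = (2/7) * (k+1/2) (k+1) / [(k+2) (k+1)] - rational; roots negated = parameters, x = (2/7), C = 11/5.


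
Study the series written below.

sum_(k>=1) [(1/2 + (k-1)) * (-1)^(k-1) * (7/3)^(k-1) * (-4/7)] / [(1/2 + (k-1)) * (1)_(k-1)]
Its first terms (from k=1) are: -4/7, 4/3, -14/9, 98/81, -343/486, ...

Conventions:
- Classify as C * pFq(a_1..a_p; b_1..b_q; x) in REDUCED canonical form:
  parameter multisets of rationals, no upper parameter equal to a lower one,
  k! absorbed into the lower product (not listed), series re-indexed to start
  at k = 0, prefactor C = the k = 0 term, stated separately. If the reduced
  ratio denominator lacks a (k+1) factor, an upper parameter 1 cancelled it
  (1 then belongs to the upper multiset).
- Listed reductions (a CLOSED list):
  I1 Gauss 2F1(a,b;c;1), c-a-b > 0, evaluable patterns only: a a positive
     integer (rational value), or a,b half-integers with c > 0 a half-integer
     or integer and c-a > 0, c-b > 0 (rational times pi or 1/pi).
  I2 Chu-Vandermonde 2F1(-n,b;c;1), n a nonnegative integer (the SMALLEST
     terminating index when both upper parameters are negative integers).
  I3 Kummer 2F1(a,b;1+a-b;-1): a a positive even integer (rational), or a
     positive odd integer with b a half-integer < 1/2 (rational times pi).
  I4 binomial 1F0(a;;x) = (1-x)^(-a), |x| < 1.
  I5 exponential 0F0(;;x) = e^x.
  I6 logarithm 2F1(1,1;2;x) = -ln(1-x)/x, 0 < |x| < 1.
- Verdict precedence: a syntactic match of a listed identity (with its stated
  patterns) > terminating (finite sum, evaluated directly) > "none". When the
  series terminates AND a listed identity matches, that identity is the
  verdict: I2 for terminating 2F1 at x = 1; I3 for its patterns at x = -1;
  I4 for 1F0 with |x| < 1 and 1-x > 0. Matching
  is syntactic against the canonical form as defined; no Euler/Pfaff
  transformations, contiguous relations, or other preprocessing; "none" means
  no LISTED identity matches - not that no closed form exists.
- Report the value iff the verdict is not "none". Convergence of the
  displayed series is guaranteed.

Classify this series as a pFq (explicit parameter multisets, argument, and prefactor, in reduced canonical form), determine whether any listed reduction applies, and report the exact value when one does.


Structural cue: t_0 = -4/7 here, and k + 1/2 divides numerator and denominator alike; C = -4/7, x = -7/3 after cancelling.
Consecutive-term ratio: r(k) = (-7/3) * 1 / [(k+1)] ; factor over Q: parameters, x = (-7/3), and C = -4/7.

Canonical form: C = -4/7 times 0F0 with upper {-}, lower {-}, x = -7/3. Verdict: the exponential series (I5) matches (the 0F0 exponential series at x = -7/3). Exact value: (-4/7) * e^(-7/3).


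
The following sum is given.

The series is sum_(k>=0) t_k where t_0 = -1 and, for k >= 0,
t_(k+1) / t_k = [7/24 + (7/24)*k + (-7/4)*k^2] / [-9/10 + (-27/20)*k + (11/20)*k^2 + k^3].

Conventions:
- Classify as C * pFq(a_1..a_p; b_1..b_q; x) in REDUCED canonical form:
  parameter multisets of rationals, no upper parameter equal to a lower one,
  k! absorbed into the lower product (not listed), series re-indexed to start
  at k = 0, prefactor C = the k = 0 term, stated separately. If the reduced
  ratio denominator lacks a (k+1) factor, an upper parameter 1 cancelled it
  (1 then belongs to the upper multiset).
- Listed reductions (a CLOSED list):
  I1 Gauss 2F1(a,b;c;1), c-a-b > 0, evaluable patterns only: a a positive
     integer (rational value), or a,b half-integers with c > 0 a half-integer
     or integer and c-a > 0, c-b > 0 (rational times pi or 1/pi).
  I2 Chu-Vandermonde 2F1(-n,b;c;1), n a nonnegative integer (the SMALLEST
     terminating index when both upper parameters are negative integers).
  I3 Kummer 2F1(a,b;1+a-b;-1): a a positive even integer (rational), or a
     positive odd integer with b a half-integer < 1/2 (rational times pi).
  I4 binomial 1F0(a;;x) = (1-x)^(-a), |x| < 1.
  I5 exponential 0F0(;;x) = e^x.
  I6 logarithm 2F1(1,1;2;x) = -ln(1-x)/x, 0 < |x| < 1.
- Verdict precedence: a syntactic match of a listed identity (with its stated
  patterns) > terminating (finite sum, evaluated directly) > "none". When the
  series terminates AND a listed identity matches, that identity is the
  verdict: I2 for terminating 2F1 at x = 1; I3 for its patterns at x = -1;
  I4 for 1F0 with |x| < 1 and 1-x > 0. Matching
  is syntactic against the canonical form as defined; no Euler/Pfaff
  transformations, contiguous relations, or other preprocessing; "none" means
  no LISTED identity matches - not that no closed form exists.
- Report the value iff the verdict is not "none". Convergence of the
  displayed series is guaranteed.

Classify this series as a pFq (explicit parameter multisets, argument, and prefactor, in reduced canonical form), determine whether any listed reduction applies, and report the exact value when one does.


x = -7/4 here; the reduced form reads 2F2, upper {-1/2, 1/3}, lower {-6/5, 3/4}, C = -1. Verdict: none. A 2F2 with upper {-1/2, 1/3} fits none of I1-I6 at x = -7/4; the sum runs forever.

Key step: with t_0 = -1, roots of the ratio polynomials (C = -1) are the negated parameters.
Step ratio: r(k) = (-7/4) * (k-1/2) (k+1/3) / [(k-6/5) (k+3/4) (k+1)] - poly over poly, x = (-7/4) from leading terms; C = -1 at k = 0.


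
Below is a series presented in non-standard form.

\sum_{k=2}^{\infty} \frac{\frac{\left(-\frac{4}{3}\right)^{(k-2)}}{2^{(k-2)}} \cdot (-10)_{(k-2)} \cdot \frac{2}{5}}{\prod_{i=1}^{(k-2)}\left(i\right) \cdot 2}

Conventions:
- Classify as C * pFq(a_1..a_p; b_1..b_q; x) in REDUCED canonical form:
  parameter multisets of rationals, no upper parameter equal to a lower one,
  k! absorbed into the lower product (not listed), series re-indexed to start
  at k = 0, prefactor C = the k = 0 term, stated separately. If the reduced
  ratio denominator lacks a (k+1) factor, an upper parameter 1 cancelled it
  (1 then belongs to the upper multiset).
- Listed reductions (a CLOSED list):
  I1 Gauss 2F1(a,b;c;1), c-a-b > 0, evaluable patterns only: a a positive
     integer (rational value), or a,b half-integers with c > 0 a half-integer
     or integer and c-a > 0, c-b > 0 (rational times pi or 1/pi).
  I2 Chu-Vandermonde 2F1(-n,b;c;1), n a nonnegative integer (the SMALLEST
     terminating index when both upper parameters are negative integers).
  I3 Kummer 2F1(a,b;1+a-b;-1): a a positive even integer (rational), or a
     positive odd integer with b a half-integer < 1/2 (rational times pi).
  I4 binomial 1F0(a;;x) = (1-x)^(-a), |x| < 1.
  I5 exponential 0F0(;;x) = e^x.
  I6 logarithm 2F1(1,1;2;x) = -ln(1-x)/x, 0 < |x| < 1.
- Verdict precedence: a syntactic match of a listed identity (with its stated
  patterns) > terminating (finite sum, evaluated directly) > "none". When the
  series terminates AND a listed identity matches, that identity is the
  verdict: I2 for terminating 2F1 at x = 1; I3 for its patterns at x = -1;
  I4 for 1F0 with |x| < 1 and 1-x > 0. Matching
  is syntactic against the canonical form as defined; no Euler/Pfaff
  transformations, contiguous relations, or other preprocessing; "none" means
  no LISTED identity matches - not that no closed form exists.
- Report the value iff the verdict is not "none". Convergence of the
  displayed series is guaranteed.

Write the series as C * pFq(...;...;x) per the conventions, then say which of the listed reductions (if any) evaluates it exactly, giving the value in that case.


Canonical form: C = \frac{1}{5} times 1F0 with upper {-10}, lower {-}, x = -\frac{2}{3}. Verdict: the binomial series (I4) fires (the 1F0 binomial series: exponent 10, x = -\frac{2}{3}). Hence: \frac{1953125}{59049}.

First insight: with t_0 = \frac{1}{5}, the two k-th powers (C = 1/5) combine into one argument.
Term ratio: r(k) = -\frac{2}{3} * (k-10) / [(k+1)] ; factor over Q: parameters, x = -\frac{2}{3}, and C = \frac{1}{5}.


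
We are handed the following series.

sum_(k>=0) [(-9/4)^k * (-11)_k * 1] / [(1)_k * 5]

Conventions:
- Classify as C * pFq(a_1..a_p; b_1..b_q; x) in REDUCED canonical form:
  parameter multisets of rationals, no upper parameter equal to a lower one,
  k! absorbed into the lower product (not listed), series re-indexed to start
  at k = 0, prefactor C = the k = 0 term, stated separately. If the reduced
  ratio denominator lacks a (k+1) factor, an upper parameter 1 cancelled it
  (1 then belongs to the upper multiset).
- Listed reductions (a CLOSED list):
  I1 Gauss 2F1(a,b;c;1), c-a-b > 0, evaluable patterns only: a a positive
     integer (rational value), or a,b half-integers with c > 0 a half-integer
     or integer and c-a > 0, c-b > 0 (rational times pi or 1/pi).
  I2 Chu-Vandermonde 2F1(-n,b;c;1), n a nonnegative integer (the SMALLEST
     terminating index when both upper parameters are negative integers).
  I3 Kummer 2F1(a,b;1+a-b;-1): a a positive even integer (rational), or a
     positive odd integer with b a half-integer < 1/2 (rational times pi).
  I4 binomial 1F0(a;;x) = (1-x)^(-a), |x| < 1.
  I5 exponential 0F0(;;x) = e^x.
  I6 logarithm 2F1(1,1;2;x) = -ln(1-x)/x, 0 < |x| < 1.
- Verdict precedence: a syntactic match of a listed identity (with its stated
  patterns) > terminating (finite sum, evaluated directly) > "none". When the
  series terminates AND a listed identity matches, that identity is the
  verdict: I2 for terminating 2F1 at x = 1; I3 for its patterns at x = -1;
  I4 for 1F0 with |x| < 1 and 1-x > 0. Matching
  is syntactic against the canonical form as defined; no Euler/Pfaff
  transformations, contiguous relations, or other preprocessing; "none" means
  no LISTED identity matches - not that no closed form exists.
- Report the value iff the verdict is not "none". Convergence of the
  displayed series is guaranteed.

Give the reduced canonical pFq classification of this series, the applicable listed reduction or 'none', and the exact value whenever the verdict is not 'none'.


Prefactor 1/5, argument -9/4: 1F0 with upper {-11} over lower {-}. Verdict: terminating - the sum ends at index 11 because -11 is a negative integer; exact evaluation follows. Exact value: 1792160394037/20971520.

Key step: t_0 = 1/5 here, and the constant factors (C = 1/5) combine into one prefactor.
Ratio: r(k) = (-9/4) * (k-11) / [(k+1)] - rational in k. x = (-9/4); t_0 = 1/5; negate the roots.


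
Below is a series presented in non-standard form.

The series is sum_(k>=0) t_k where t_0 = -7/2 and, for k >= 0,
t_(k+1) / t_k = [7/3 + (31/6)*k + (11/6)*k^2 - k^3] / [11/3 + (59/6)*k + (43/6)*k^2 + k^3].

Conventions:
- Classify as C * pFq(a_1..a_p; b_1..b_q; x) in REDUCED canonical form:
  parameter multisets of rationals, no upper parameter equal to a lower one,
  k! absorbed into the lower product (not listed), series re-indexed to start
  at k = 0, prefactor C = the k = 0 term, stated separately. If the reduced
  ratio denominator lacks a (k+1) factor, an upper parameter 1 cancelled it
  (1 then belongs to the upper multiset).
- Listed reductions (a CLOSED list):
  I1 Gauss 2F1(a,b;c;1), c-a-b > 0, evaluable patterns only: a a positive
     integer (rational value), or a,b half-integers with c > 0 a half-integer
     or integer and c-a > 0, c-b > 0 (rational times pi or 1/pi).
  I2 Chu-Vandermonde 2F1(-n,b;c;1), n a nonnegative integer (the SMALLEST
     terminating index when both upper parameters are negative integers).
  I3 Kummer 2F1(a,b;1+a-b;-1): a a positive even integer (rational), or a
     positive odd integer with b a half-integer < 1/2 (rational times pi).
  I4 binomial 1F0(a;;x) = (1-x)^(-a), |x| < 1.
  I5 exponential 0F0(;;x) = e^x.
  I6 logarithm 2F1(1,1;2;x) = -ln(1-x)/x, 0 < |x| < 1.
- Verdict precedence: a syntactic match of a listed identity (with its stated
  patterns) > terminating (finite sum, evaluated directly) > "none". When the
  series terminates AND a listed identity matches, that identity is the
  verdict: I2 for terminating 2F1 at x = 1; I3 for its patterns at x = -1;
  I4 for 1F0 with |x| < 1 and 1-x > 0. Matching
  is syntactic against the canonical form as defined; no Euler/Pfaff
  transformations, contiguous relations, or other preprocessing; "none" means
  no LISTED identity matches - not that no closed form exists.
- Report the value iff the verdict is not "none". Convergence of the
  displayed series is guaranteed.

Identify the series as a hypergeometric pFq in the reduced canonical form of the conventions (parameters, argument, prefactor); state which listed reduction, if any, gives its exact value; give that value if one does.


First insight: t_0 being -7/2, the expanded ratio factors over Q; C = -7/2, x = -1, roots give parameters.
Adjacent-term ratio: r(k) = (-1) * (k-7/2) (k+1) / [(k+11/2) (k+1)] - rational in k, leading ratio (-1); with t_0 = -7/2, classification follows.

At argument -1: a 2F1 with upper {-7/2, 1}, lower {11/2}, scaled by C = -7/2. Verdict: the Kummer evaluation I3 matches (x = -1; c = 11/2 equals 1+a-b for upper {-7/2, 1}: listed pattern). Hence: (-2205/1024) * pi.


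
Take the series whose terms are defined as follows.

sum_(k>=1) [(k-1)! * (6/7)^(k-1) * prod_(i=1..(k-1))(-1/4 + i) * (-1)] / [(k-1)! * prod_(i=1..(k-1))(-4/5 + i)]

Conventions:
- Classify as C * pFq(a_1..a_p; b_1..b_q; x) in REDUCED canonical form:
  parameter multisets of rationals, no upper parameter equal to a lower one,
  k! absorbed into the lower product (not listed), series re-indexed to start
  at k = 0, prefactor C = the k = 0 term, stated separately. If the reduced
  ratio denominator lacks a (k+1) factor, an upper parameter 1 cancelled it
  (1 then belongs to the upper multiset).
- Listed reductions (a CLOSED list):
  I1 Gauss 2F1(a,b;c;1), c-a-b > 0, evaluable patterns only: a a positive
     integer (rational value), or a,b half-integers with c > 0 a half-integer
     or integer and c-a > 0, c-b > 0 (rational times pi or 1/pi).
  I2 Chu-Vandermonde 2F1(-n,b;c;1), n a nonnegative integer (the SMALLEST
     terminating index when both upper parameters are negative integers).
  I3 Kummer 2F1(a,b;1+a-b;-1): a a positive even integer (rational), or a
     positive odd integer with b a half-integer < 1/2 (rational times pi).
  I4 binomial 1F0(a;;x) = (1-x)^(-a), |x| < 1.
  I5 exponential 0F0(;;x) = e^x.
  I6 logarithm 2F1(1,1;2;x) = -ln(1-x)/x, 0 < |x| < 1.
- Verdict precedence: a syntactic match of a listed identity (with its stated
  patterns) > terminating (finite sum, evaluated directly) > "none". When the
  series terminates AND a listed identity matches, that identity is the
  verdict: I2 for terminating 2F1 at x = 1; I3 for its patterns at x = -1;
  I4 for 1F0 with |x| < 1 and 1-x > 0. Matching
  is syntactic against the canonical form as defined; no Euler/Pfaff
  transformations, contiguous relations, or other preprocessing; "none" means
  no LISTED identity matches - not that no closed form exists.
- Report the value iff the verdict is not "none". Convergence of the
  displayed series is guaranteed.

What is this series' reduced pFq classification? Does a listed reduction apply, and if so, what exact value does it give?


First insight: x = (6/7) and the running product (C = -1, x = 6/7) telescopes to a rising factorial.
Term ratio: r(k) = (6/7) * (k+3/4) (k+1) / [(k+1/5) (k+1)] - rational in k, leading ratio (6/7); with t_0 = -1, classification follows.

This is -1 * 2F1(3/4, 1; 1/5; 6/7) in reduced canonical form. Verdict: none. No listed pattern accepts 2F1(3/4, 1; 1/5; 6/7).


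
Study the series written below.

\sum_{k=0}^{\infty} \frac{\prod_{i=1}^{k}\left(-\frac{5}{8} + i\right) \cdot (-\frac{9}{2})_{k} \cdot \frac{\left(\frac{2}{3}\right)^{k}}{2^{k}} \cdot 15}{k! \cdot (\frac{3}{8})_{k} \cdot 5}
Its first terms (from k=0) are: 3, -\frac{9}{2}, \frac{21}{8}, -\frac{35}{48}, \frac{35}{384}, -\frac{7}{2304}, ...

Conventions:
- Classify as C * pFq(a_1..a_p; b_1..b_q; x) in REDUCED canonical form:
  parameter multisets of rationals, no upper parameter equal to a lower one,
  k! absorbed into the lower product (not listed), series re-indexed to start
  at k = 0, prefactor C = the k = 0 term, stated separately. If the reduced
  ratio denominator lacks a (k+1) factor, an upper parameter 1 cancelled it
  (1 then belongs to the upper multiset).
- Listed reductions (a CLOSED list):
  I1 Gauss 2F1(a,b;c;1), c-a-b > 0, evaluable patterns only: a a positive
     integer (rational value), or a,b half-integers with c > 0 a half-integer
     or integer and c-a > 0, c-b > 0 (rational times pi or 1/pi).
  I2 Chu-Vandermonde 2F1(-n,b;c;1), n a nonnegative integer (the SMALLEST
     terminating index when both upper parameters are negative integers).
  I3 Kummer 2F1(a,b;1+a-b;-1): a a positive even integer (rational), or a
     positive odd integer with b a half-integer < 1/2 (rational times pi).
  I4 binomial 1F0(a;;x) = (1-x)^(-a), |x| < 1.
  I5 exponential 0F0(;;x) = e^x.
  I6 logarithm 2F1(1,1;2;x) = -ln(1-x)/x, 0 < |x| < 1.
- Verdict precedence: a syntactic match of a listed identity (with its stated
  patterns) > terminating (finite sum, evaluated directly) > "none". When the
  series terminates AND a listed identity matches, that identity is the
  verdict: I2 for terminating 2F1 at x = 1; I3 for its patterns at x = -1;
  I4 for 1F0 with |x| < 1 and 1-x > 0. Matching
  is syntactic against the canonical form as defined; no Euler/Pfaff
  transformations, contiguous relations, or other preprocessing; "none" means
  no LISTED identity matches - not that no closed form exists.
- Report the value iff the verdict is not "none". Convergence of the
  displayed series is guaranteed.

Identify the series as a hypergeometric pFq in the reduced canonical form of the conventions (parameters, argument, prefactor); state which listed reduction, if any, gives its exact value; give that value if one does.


This is 3 * 1F0(-\frac{9}{2}; -; \frac{1}{3}) in reduced canonical form. Verdict (x = \frac{1}{3}): binomial (I4) applies (the 1F0 binomial series: exponent 9/2, x = \frac{1}{3}). Sum: 3 \cdot \left(\frac{2}{3}\right)^{\frac{9}{2}}.

First insight: from the first term 3: the running product (C = 3) telescopes to a rising factorial.
Step ratio: r(k) = \frac{1}{3} * (k-\frac{9}{2}) / [(k+1)] ; factor over Q: parameters, x = \frac{1}{3}, and C = 3.


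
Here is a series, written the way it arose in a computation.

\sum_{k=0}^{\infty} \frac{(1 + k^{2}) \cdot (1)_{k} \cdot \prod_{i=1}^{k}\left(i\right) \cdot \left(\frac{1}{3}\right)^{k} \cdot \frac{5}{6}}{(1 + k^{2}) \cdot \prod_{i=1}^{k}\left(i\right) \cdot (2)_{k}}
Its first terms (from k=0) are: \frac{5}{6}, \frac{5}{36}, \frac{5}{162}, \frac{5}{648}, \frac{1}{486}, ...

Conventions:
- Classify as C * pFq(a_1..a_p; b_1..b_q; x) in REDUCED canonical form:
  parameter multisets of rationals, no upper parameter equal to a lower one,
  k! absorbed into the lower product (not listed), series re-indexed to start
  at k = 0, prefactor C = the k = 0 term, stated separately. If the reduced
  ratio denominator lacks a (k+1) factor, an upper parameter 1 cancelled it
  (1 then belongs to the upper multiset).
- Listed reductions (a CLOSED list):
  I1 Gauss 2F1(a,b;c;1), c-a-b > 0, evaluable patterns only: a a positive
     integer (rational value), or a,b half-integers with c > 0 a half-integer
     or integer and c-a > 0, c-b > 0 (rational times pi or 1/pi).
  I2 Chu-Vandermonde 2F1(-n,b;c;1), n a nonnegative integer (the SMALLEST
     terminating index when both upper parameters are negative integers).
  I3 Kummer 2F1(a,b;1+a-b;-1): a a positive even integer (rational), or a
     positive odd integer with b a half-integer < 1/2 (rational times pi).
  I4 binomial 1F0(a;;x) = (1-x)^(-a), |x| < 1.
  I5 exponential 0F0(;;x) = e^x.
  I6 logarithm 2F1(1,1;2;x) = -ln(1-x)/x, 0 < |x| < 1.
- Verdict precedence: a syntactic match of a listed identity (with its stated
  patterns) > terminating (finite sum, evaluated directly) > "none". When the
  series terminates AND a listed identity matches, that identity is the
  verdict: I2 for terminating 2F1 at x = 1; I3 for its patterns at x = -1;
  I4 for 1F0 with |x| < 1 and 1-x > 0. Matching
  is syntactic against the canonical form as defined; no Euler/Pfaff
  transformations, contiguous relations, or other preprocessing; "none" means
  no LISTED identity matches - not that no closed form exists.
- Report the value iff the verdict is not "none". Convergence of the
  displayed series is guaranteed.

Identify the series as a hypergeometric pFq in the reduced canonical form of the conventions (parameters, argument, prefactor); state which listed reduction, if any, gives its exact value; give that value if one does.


Reduced: x = \frac{1}{3}, 2F1, upper = {1, 1}, lower = {2}, C = \frac{5}{6}. Verdict at x = \frac{1}{3}: the I6 logarithm reduction matches (the logarithm: parameters (1,1;2), x = \frac{1}{3}). Hence: \left(-\frac{5}{2}\right) \cdot \ln\left(\frac{2}{3}\right).

Key step: x = \frac{1}{3} and the product of the first k integers (prefactor 5/6) is k!.
Consecutive-term ratio: r(k) = \frac{1}{3} * (k+1) (k+1) / [(k+2) (k+1)] - poly over poly, x = \frac{1}{3} from leading terms; C = \frac{5}{6} at k = 0.


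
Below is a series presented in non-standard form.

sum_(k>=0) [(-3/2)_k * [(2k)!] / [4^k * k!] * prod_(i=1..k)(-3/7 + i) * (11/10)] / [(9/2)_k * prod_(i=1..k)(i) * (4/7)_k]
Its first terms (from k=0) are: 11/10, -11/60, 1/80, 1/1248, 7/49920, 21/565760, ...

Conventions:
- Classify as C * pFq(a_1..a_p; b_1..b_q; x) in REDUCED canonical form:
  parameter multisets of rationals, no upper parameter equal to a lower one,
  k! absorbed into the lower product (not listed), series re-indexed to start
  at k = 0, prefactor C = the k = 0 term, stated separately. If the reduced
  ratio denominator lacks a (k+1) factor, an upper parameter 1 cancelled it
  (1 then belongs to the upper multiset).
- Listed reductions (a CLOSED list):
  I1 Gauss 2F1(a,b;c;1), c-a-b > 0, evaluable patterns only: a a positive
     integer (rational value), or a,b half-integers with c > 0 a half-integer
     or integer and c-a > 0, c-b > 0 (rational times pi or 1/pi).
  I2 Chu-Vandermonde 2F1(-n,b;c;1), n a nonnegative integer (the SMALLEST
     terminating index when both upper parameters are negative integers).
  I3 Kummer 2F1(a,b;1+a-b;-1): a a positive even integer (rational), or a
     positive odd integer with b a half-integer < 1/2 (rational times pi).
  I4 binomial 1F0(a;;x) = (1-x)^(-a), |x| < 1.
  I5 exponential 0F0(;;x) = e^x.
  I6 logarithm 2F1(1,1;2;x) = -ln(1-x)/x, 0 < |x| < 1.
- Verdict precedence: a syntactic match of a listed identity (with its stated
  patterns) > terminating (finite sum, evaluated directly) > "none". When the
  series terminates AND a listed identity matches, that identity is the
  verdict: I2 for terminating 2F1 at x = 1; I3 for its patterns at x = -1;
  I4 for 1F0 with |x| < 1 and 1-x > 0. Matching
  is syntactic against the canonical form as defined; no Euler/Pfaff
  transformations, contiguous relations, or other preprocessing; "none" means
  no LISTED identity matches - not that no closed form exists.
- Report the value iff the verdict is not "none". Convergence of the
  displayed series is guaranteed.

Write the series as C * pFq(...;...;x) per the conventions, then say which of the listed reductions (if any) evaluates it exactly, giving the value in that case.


Classification (C = 11/10): 2F1 with upper {-3/2, 1/2}, lower {9/2}, argument x = 1. Verdict (x = 1): the half-integer Gauss pattern (I1) applies (x = 1; upper {-3/2, 1/2} half-integers, c = 9/2 in the evaluable pattern). Hence: (4851/16384) * pi.

Key observation: t_0 being 11/10, the product of the first k integers (prefactor 11/10) is k!.
Consecutive-term ratio: r(k) = 1 * (k-3/2) (k+1/2) / [(k+9/2) (k+1)] - poly over poly, x = 1 from leading terms; C = 11/10 at k = 0.


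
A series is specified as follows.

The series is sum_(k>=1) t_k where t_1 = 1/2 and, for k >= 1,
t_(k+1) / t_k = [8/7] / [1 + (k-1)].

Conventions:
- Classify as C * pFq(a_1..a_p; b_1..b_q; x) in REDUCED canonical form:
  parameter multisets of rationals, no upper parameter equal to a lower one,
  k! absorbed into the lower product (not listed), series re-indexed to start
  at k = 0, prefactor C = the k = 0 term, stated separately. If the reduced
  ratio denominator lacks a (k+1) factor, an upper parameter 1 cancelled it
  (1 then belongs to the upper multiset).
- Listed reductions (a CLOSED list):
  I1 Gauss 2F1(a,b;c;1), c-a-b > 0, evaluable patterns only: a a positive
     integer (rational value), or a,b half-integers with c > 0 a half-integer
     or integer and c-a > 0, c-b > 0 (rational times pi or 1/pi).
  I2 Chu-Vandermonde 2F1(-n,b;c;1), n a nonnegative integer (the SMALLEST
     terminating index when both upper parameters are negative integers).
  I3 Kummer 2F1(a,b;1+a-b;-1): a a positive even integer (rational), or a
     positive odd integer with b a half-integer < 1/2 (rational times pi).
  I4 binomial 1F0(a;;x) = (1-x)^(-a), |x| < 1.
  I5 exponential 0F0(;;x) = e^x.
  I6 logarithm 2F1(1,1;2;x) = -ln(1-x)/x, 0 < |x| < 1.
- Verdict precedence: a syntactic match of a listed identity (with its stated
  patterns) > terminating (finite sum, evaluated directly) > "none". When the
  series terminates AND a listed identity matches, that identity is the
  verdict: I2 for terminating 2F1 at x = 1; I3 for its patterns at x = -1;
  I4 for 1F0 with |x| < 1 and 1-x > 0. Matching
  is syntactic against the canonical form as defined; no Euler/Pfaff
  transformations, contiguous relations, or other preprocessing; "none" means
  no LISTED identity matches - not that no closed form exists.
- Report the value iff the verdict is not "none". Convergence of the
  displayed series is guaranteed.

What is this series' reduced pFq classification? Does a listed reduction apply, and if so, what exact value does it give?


At argument 8/7: a 0F0 with upper {-}, lower {-}, scaled by C = 1/2. Verdict: exponential (I5) matches (the 0F0 exponential series at x = 8/7). Value: (1/2) * e^(8/7).

Structural cue: t_0 being 1/2, roots of the ratio polynomials (C = 1/2, x = 8/7) are the negated parameters.
Ratio: r(k) = (8/7) * 1 / [(k+1)] - rational; roots negated = parameters, x = (8/7), C = 1/2.
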